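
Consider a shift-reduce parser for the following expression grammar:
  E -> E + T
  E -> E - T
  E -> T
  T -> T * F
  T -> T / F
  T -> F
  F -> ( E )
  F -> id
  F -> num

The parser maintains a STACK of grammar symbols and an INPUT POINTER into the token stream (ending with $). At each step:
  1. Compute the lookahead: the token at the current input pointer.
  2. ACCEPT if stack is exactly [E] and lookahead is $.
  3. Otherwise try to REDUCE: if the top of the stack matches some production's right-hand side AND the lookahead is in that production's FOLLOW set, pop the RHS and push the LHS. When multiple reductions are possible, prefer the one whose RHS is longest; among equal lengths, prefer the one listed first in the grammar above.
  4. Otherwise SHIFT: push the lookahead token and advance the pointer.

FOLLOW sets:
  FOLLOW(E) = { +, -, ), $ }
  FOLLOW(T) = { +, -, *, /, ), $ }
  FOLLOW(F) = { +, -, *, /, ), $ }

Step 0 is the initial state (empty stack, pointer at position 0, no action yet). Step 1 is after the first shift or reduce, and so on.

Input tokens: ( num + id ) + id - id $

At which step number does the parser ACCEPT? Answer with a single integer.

Answer: 25

Derivation:
Step 1: shift (. Stack=[(] ptr=1 lookahead=num remaining=[num + id ) + id - id $]
Step 2: shift num. Stack=[( num] ptr=2 lookahead=+ remaining=[+ id ) + id - id $]
Step 3: reduce F->num. Stack=[( F] ptr=2 lookahead=+ remaining=[+ id ) + id - id $]
Step 4: reduce T->F. Stack=[( T] ptr=2 lookahead=+ remaining=[+ id ) + id - id $]
Step 5: reduce E->T. Stack=[( E] ptr=2 lookahead=+ remaining=[+ id ) + id - id $]
Step 6: shift +. Stack=[( E +] ptr=3 lookahead=id remaining=[id ) + id - id $]
Step 7: shift id. Stack=[( E + id] ptr=4 lookahead=) remaining=[) + id - id $]
Step 8: reduce F->id. Stack=[( E + F] ptr=4 lookahead=) remaining=[) + id - id $]
Step 9: reduce T->F. Stack=[( E + T] ptr=4 lookahead=) remaining=[) + id - id $]
Step 10: reduce E->E + T. Stack=[( E] ptr=4 lookahead=) remaining=[) + id - id $]
Step 11: shift ). Stack=[( E )] ptr=5 lookahead=+ remaining=[+ id - id $]
Step 12: reduce F->( E ). Stack=[F] ptr=5 lookahead=+ remaining=[+ id - id $]
Step 13: reduce T->F. Stack=[T] ptr=5 lookahead=+ remaining=[+ id - id $]
Step 14: reduce E->T. Stack=[E] ptr=5 lookahead=+ remaining=[+ id - id $]
Step 15: shift +. Stack=[E +] ptr=6 lookahead=id remaining=[id - id $]
Step 16: shift id. Stack=[E + id] ptr=7 lookahead=- remaining=[- id $]
Step 17: reduce F->id. Stack=[E + F] ptr=7 lookahead=- remaining=[- id $]
Step 18: reduce T->F. Stack=[E + T] ptr=7 lookahead=- remaining=[- id $]
Step 19: reduce E->E + T. Stack=[E] ptr=7 lookahead=- remaining=[- id $]
Step 20: shift -. Stack=[E -] ptr=8 lookahead=id remaining=[id $]
Step 21: shift id. Stack=[E - id] ptr=9 lookahead=$ remaining=[$]
Step 22: reduce F->id. Stack=[E - F] ptr=9 lookahead=$ remaining=[$]
Step 23: reduce T->F. Stack=[E - T] ptr=9 lookahead=$ remaining=[$]
Step 24: reduce E->E - T. Stack=[E] ptr=9 lookahead=$ remaining=[$]
Step 25: accept. Stack=[E] ptr=9 lookahead=$ remaining=[$]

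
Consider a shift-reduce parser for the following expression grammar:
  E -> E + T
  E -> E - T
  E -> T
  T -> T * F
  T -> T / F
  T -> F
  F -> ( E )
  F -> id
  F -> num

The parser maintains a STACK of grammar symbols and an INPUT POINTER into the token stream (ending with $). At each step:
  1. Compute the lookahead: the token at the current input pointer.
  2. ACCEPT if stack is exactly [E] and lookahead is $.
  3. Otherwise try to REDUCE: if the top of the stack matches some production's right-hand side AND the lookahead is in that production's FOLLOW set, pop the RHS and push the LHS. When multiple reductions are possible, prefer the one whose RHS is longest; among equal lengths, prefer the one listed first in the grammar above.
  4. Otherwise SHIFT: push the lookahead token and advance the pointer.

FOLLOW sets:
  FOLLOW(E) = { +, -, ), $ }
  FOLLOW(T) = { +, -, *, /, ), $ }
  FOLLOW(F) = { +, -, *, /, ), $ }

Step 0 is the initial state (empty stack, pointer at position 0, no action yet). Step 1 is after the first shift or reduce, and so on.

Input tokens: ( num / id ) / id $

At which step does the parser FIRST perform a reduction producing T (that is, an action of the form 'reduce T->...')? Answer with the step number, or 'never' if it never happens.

Answer: 4

Derivation:
Step 1: shift (. Stack=[(] ptr=1 lookahead=num remaining=[num / id ) / id $]
Step 2: shift num. Stack=[( num] ptr=2 lookahead=/ remaining=[/ id ) / id $]
Step 3: reduce F->num. Stack=[( F] ptr=2 lookahead=/ remaining=[/ id ) / id $]
Step 4: reduce T->F. Stack=[( T] ptr=2 lookahead=/ remaining=[/ id ) / id $]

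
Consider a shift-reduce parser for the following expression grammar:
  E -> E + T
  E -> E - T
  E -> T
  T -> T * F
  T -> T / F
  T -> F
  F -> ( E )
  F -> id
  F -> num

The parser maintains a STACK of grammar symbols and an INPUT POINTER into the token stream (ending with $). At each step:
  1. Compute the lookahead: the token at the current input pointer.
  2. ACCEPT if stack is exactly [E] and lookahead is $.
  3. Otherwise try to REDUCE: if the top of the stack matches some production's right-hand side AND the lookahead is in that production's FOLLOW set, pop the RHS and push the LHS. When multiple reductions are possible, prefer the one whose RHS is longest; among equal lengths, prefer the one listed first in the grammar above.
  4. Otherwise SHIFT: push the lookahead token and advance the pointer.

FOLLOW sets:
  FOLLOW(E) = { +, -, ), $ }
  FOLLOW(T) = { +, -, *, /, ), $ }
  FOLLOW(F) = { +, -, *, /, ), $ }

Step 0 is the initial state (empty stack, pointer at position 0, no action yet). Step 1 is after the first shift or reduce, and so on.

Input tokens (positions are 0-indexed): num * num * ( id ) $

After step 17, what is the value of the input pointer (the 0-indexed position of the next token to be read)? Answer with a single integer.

Step 1: shift num. Stack=[num] ptr=1 lookahead=* remaining=[* num * ( id ) $]
Step 2: reduce F->num. Stack=[F] ptr=1 lookahead=* remaining=[* num * ( id ) $]
Step 3: reduce T->F. Stack=[T] ptr=1 lookahead=* remaining=[* num * ( id ) $]
Step 4: shift *. Stack=[T *] ptr=2 lookahead=num remaining=[num * ( id ) $]
Step 5: shift num. Stack=[T * num] ptr=3 lookahead=* remaining=[* ( id ) $]
Step 6: reduce F->num. Stack=[T * F] ptr=3 lookahead=* remaining=[* ( id ) $]
Step 7: reduce T->T * F. Stack=[T] ptr=3 lookahead=* remaining=[* ( id ) $]
Step 8: shift *. Stack=[T *] ptr=4 lookahead=( remaining=[( id ) $]
Step 9: shift (. Stack=[T * (] ptr=5 lookahead=id remaining=[id ) $]
Step 10: shift id. Stack=[T * ( id] ptr=6 lookahead=) remaining=[) $]
Step 11: reduce F->id. Stack=[T * ( F] ptr=6 lookahead=) remaining=[) $]
Step 12: reduce T->F. Stack=[T * ( T] ptr=6 lookahead=) remaining=[) $]
Step 13: reduce E->T. Stack=[T * ( E] ptr=6 lookahead=) remaining=[) $]
Step 14: shift ). Stack=[T * ( E )] ptr=7 lookahead=$ remaining=[$]
Step 15: reduce F->( E ). Stack=[T * F] ptr=7 lookahead=$ remaining=[$]
Step 16: reduce T->T * F. Stack=[T] ptr=7 lookahead=$ remaining=[$]
Step 17: reduce E->T. Stack=[E] ptr=7 lookahead=$ remaining=[$]

Answer: 7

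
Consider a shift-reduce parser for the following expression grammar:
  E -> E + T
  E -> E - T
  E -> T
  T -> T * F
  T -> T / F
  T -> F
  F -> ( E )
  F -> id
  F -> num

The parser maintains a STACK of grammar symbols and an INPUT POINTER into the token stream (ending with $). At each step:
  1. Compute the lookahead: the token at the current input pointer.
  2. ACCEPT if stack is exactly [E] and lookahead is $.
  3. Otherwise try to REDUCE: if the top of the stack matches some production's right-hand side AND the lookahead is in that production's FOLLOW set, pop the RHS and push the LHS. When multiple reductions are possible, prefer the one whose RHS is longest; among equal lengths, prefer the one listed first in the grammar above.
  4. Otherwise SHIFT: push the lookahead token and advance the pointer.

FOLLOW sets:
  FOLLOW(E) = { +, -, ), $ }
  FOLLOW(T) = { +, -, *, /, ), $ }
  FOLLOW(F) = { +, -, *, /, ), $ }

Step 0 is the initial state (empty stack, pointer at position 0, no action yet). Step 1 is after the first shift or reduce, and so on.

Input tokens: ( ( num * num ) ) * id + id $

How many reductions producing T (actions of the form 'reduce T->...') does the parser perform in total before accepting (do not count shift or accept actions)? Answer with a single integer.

Answer: 6

Derivation:
Step 1: shift (. Stack=[(] ptr=1 lookahead=( remaining=[( num * num ) ) * id + id $]
Step 2: shift (. Stack=[( (] ptr=2 lookahead=num remaining=[num * num ) ) * id + id $]
Step 3: shift num. Stack=[( ( num] ptr=3 lookahead=* remaining=[* num ) ) * id + id $]
Step 4: reduce F->num. Stack=[( ( F] ptr=3 lookahead=* remaining=[* num ) ) * id + id $]
Step 5: reduce T->F. Stack=[( ( T] ptr=3 lookahead=* remaining=[* num ) ) * id + id $]
Step 6: shift *. Stack=[( ( T *] ptr=4 lookahead=num remaining=[num ) ) * id + id $]
Step 7: shift num. Stack=[( ( T * num] ptr=5 lookahead=) remaining=[) ) * id + id $]
Step 8: reduce F->num. Stack=[( ( T * F] ptr=5 lookahead=) remaining=[) ) * id + id $]
Step 9: reduce T->T * F. Stack=[( ( T] ptr=5 lookahead=) remaining=[) ) * id + id $]
Step 10: reduce E->T. Stack=[( ( E] ptr=5 lookahead=) remaining=[) ) * id + id $]
Step 11: shift ). Stack=[( ( E )] ptr=6 lookahead=) remaining=[) * id + id $]
Step 12: reduce F->( E ). Stack=[( F] ptr=6 lookahead=) remaining=[) * id + id $]
Step 13: reduce T->F. Stack=[( T] ptr=6 lookahead=) remaining=[) * id + id $]
Step 14: reduce E->T. Stack=[( E] ptr=6 lookahead=) remaining=[) * id + id $]
Step 15: shift ). Stack=[( E )] ptr=7 lookahead=* remaining=[* id + id $]
Step 16: reduce F->( E ). Stack=[F] ptr=7 lookahead=* remaining=[* id + id $]
Step 17: reduce T->F. Stack=[T] ptr=7 lookahead=* remaining=[* id + id $]
Step 18: shift *. Stack=[T *] ptr=8 lookahead=id remaining=[id + id $]
Step 19: shift id. Stack=[T * id] ptr=9 lookahead=+ remaining=[+ id $]
Step 20: reduce F->id. Stack=[T * F] ptr=9 lookahead=+ remaining=[+ id $]
Step 21: reduce T->T * F. Stack=[T] ptr=9 lookahead=+ remaining=[+ id $]
Step 22: reduce E->T. Stack=[E] ptr=9 lookahead=+ remaining=[+ id $]
Step 23: shift +. Stack=[E +] ptr=10 lookahead=id remaining=[id $]
Step 24: shift id. Stack=[E + id] ptr=11 lookahead=$ remaining=[$]
Step 25: reduce F->id. Stack=[E + F] ptr=11 lookahead=$ remaining=[$]
Step 26: reduce T->F. Stack=[E + T] ptr=11 lookahead=$ remaining=[$]
Step 27: reduce E->E + T. Stack=[E] ptr=11 lookahead=$ remaining=[$]
Step 28: accept. Stack=[E] ptr=11 lookahead=$ remaining=[$]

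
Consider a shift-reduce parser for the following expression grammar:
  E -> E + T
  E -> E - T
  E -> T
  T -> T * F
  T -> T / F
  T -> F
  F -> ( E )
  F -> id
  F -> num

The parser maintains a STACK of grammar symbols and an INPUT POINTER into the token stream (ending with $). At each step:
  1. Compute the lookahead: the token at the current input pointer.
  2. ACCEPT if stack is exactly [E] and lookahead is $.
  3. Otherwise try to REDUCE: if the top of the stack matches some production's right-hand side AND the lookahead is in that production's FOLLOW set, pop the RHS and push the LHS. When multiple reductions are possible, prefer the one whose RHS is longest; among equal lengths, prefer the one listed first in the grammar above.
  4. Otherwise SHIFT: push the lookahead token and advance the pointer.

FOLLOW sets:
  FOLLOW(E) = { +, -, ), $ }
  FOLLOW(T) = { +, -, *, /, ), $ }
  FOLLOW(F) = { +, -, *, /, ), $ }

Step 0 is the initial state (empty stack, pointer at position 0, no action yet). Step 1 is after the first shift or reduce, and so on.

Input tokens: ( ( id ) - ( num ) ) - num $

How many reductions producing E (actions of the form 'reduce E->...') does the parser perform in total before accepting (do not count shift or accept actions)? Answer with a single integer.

Answer: 6

Derivation:
Step 1: shift (. Stack=[(] ptr=1 lookahead=( remaining=[( id ) - ( num ) ) - num $]
Step 2: shift (. Stack=[( (] ptr=2 lookahead=id remaining=[id ) - ( num ) ) - num $]
Step 3: shift id. Stack=[( ( id] ptr=3 lookahead=) remaining=[) - ( num ) ) - num $]
Step 4: reduce F->id. Stack=[( ( F] ptr=3 lookahead=) remaining=[) - ( num ) ) - num $]
Step 5: reduce T->F. Stack=[( ( T] ptr=3 lookahead=) remaining=[) - ( num ) ) - num $]
Step 6: reduce E->T. Stack=[( ( E] ptr=3 lookahead=) remaining=[) - ( num ) ) - num $]
Step 7: shift ). Stack=[( ( E )] ptr=4 lookahead=- remaining=[- ( num ) ) - num $]
Step 8: reduce F->( E ). Stack=[( F] ptr=4 lookahead=- remaining=[- ( num ) ) - num $]
Step 9: reduce T->F. Stack=[( T] ptr=4 lookahead=- remaining=[- ( num ) ) - num $]
Step 10: reduce E->T. Stack=[( E] ptr=4 lookahead=- remaining=[- ( num ) ) - num $]
Step 11: shift -. Stack=[( E -] ptr=5 lookahead=( remaining=[( num ) ) - num $]
Step 12: shift (. Stack=[( E - (] ptr=6 lookahead=num remaining=[num ) ) - num $]
Step 13: shift num. Stack=[( E - ( num] ptr=7 lookahead=) remaining=[) ) - num $]
Step 14: reduce F->num. Stack=[( E - ( F] ptr=7 lookahead=) remaining=[) ) - num $]
Step 15: reduce T->F. Stack=[( E - ( T] ptr=7 lookahead=) remaining=[) ) - num $]
Step 16: reduce E->T. Stack=[( E - ( E] ptr=7 lookahead=) remaining=[) ) - num $]
Step 17: shift ). Stack=[( E - ( E )] ptr=8 lookahead=) remaining=[) - num $]
Step 18: reduce F->( E ). Stack=[( E - F] ptr=8 lookahead=) remaining=[) - num $]
Step 19: reduce T->F. Stack=[( E - T] ptr=8 lookahead=) remaining=[) - num $]
Step 20: reduce E->E - T. Stack=[( E] ptr=8 lookahead=) remaining=[) - num $]
Step 21: shift ). Stack=[( E )] ptr=9 lookahead=- remaining=[- num $]
Step 22: reduce F->( E ). Stack=[F] ptr=9 lookahead=- remaining=[- num $]
Step 23: reduce T->F. Stack=[T] ptr=9 lookahead=- remaining=[- num $]
Step 24: reduce E->T. Stack=[E] ptr=9 lookahead=- remaining=[- num $]
Step 25: shift -. Stack=[E -] ptr=10 lookahead=num remaining=[num $]
Step 26: shift num. Stack=[E - num] ptr=11 lookahead=$ remaining=[$]
Step 27: reduce F->num. Stack=[E - F] ptr=11 lookahead=$ remaining=[$]
Step 28: reduce T->F. Stack=[E - T] ptr=11 lookahead=$ remaining=[$]
Step 29: reduce E->E - T. Stack=[E] ptr=11 lookahead=$ remaining=[$]
Step 30: accept. Stack=[E] ptr=11 lookahead=$ remaining=[$]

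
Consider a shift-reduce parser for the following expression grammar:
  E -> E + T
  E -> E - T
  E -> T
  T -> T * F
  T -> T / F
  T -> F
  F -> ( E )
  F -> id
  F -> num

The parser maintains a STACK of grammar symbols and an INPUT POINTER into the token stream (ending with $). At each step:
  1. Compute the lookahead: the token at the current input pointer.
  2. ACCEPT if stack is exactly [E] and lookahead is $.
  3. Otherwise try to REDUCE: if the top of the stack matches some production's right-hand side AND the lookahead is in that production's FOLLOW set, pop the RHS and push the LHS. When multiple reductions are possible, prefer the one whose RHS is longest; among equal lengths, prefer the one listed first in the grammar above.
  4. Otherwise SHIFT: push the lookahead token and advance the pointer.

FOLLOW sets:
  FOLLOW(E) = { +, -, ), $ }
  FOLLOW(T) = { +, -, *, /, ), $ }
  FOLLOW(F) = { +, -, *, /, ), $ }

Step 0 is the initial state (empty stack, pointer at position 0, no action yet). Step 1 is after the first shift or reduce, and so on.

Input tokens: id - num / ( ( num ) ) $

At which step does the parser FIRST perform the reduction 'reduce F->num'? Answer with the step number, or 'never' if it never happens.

Step 1: shift id. Stack=[id] ptr=1 lookahead=- remaining=[- num / ( ( num ) ) $]
Step 2: reduce F->id. Stack=[F] ptr=1 lookahead=- remaining=[- num / ( ( num ) ) $]
Step 3: reduce T->F. Stack=[T] ptr=1 lookahead=- remaining=[- num / ( ( num ) ) $]
Step 4: reduce E->T. Stack=[E] ptr=1 lookahead=- remaining=[- num / ( ( num ) ) $]
Step 5: shift -. Stack=[E -] ptr=2 lookahead=num remaining=[num / ( ( num ) ) $]
Step 6: shift num. Stack=[E - num] ptr=3 lookahead=/ remaining=[/ ( ( num ) ) $]
Step 7: reduce F->num. Stack=[E - F] ptr=3 lookahead=/ remaining=[/ ( ( num ) ) $]

Answer: 7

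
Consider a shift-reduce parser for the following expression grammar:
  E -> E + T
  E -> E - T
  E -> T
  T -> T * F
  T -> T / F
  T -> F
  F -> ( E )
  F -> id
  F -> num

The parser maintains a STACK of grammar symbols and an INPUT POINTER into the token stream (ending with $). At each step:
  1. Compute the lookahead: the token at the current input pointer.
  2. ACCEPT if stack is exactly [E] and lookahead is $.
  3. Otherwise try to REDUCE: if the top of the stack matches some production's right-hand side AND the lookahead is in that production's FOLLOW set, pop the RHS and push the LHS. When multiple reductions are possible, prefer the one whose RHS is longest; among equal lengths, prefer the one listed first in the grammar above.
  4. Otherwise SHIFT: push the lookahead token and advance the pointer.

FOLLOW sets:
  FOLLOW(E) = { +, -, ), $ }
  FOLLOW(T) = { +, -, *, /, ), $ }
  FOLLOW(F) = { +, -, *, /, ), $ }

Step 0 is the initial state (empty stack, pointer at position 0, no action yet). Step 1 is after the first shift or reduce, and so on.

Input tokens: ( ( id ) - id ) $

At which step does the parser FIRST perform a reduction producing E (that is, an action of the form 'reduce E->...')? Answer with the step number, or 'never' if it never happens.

Answer: 6

Derivation:
Step 1: shift (. Stack=[(] ptr=1 lookahead=( remaining=[( id ) - id ) $]
Step 2: shift (. Stack=[( (] ptr=2 lookahead=id remaining=[id ) - id ) $]
Step 3: shift id. Stack=[( ( id] ptr=3 lookahead=) remaining=[) - id ) $]
Step 4: reduce F->id. Stack=[( ( F] ptr=3 lookahead=) remaining=[) - id ) $]
Step 5: reduce T->F. Stack=[( ( T] ptr=3 lookahead=) remaining=[) - id ) $]
Step 6: reduce E->T. Stack=[( ( E] ptr=3 lookahead=) remaining=[) - id ) $]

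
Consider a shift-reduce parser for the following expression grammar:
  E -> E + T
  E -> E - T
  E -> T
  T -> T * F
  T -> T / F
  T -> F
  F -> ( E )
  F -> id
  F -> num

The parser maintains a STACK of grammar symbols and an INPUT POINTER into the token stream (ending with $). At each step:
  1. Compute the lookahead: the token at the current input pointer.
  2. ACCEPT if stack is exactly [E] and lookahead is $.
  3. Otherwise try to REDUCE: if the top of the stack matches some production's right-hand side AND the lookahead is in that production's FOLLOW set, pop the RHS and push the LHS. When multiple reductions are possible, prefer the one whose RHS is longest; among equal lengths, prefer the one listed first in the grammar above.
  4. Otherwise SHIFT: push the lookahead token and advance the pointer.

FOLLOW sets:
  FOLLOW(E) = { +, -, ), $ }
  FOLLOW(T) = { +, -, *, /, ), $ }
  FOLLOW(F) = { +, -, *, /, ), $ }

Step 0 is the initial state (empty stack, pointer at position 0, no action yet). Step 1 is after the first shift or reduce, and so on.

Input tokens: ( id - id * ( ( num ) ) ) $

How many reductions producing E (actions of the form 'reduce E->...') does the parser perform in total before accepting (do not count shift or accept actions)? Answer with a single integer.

Step 1: shift (. Stack=[(] ptr=1 lookahead=id remaining=[id - id * ( ( num ) ) ) $]
Step 2: shift id. Stack=[( id] ptr=2 lookahead=- remaining=[- id * ( ( num ) ) ) $]
Step 3: reduce F->id. Stack=[( F] ptr=2 lookahead=- remaining=[- id * ( ( num ) ) ) $]
Step 4: reduce T->F. Stack=[( T] ptr=2 lookahead=- remaining=[- id * ( ( num ) ) ) $]
Step 5: reduce E->T. Stack=[( E] ptr=2 lookahead=- remaining=[- id * ( ( num ) ) ) $]
Step 6: shift -. Stack=[( E -] ptr=3 lookahead=id remaining=[id * ( ( num ) ) ) $]
Step 7: shift id. Stack=[( E - id] ptr=4 lookahead=* remaining=[* ( ( num ) ) ) $]
Step 8: reduce F->id. Stack=[( E - F] ptr=4 lookahead=* remaining=[* ( ( num ) ) ) $]
Step 9: reduce T->F. Stack=[( E - T] ptr=4 lookahead=* remaining=[* ( ( num ) ) ) $]
Step 10: shift *. Stack=[( E - T *] ptr=5 lookahead=( remaining=[( ( num ) ) ) $]
Step 11: shift (. Stack=[( E - T * (] ptr=6 lookahead=( remaining=[( num ) ) ) $]
Step 12: shift (. Stack=[( E - T * ( (] ptr=7 lookahead=num remaining=[num ) ) ) $]
Step 13: shift num. Stack=[( E - T * ( ( num] ptr=8 lookahead=) remaining=[) ) ) $]
Step 14: reduce F->num. Stack=[( E - T * ( ( F] ptr=8 lookahead=) remaining=[) ) ) $]
Step 15: reduce T->F. Stack=[( E - T * ( ( T] ptr=8 lookahead=) remaining=[) ) ) $]
Step 16: reduce E->T. Stack=[( E - T * ( ( E] ptr=8 lookahead=) remaining=[) ) ) $]
Step 17: shift ). Stack=[( E - T * ( ( E )] ptr=9 lookahead=) remaining=[) ) $]
Step 18: reduce F->( E ). Stack=[( E - T * ( F] ptr=9 lookahead=) remaining=[) ) $]
Step 19: reduce T->F. Stack=[( E - T * ( T] ptr=9 lookahead=) remaining=[) ) $]
Step 20: reduce E->T. Stack=[( E - T * ( E] ptr=9 lookahead=) remaining=[) ) $]
Step 21: shift ). Stack=[( E - T * ( E )] ptr=10 lookahead=) remaining=[) $]
Step 22: reduce F->( E ). Stack=[( E - T * F] ptr=10 lookahead=) remaining=[) $]
Step 23: reduce T->T * F. Stack=[( E - T] ptr=10 lookahead=) remaining=[) $]
Step 24: reduce E->E - T. Stack=[( E] ptr=10 lookahead=) remaining=[) $]
Step 25: shift ). Stack=[( E )] ptr=11 lookahead=$ remaining=[$]
Step 26: reduce F->( E ). Stack=[F] ptr=11 lookahead=$ remaining=[$]
Step 27: reduce T->F. Stack=[T] ptr=11 lookahead=$ remaining=[$]
Step 28: reduce E->T. Stack=[E] ptr=11 lookahead=$ remaining=[$]
Step 29: accept. Stack=[E] ptr=11 lookahead=$ remaining=[$]

Answer: 5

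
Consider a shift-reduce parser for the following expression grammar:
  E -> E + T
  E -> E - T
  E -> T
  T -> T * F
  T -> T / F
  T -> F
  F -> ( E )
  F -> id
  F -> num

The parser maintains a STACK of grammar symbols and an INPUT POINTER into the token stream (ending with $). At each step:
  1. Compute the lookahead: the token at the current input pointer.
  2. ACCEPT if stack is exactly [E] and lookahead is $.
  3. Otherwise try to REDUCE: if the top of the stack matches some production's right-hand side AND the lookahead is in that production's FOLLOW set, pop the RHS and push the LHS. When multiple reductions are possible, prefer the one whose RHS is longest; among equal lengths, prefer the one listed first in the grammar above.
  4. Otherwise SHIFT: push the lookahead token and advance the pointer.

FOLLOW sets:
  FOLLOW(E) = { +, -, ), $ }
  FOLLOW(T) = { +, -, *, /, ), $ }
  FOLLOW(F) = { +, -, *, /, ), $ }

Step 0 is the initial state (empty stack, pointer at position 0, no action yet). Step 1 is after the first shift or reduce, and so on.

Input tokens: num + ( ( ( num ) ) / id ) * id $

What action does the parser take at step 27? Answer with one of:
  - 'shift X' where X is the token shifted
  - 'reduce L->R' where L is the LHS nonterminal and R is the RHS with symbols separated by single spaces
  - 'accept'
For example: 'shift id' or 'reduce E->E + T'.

Answer: reduce T->F

Derivation:
Step 1: shift num. Stack=[num] ptr=1 lookahead=+ remaining=[+ ( ( ( num ) ) / id ) * id $]
Step 2: reduce F->num. Stack=[F] ptr=1 lookahead=+ remaining=[+ ( ( ( num ) ) / id ) * id $]
Step 3: reduce T->F. Stack=[T] ptr=1 lookahead=+ remaining=[+ ( ( ( num ) ) / id ) * id $]
Step 4: reduce E->T. Stack=[E] ptr=1 lookahead=+ remaining=[+ ( ( ( num ) ) / id ) * id $]
Step 5: shift +. Stack=[E +] ptr=2 lookahead=( remaining=[( ( ( num ) ) / id ) * id $]
Step 6: shift (. Stack=[E + (] ptr=3 lookahead=( remaining=[( ( num ) ) / id ) * id $]
Step 7: shift (. Stack=[E + ( (] ptr=4 lookahead=( remaining=[( num ) ) / id ) * id $]
Step 8: shift (. Stack=[E + ( ( (] ptr=5 lookahead=num remaining=[num ) ) / id ) * id $]
Step 9: shift num. Stack=[E + ( ( ( num] ptr=6 lookahead=) remaining=[) ) / id ) * id $]
Step 10: reduce F->num. Stack=[E + ( ( ( F] ptr=6 lookahead=) remaining=[) ) / id ) * id $]
Step 11: reduce T->F. Stack=[E + ( ( ( T] ptr=6 lookahead=) remaining=[) ) / id ) * id $]
Step 12: reduce E->T. Stack=[E + ( ( ( E] ptr=6 lookahead=) remaining=[) ) / id ) * id $]
Step 13: shift ). Stack=[E + ( ( ( E )] ptr=7 lookahead=) remaining=[) / id ) * id $]
Step 14: reduce F->( E ). Stack=[E + ( ( F] ptr=7 lookahead=) remaining=[) / id ) * id $]
Step 15: reduce T->F. Stack=[E + ( ( T] ptr=7 lookahead=) remaining=[) / id ) * id $]
Step 16: reduce E->T. Stack=[E + ( ( E] ptr=7 lookahead=) remaining=[) / id ) * id $]
Step 17: shift ). Stack=[E + ( ( E )] ptr=8 lookahead=/ remaining=[/ id ) * id $]
Step 18: reduce F->( E ). Stack=[E + ( F] ptr=8 lookahead=/ remaining=[/ id ) * id $]
Step 19: reduce T->F. Stack=[E + ( T] ptr=8 lookahead=/ remaining=[/ id ) * id $]
Step 20: shift /. Stack=[E + ( T /] ptr=9 lookahead=id remaining=[id ) * id $]
Step 21: shift id. Stack=[E + ( T / id] ptr=10 lookahead=) remaining=[) * id $]
Step 22: reduce F->id. Stack=[E + ( T / F] ptr=10 lookahead=) remaining=[) * id $]
Step 23: reduce T->T / F. Stack=[E + ( T] ptr=10 lookahead=) remaining=[) * id $]
Step 24: reduce E->T. Stack=[E + ( E] ptr=10 lookahead=) remaining=[) * id $]
Step 25: shift ). Stack=[E + ( E )] ptr=11 lookahead=* remaining=[* id $]
Step 26: reduce F->( E ). Stack=[E + F] ptr=11 lookahead=* remaining=[* id $]
Step 27: reduce T->F. Stack=[E + T] ptr=11 lookahead=* remaining=[* id $]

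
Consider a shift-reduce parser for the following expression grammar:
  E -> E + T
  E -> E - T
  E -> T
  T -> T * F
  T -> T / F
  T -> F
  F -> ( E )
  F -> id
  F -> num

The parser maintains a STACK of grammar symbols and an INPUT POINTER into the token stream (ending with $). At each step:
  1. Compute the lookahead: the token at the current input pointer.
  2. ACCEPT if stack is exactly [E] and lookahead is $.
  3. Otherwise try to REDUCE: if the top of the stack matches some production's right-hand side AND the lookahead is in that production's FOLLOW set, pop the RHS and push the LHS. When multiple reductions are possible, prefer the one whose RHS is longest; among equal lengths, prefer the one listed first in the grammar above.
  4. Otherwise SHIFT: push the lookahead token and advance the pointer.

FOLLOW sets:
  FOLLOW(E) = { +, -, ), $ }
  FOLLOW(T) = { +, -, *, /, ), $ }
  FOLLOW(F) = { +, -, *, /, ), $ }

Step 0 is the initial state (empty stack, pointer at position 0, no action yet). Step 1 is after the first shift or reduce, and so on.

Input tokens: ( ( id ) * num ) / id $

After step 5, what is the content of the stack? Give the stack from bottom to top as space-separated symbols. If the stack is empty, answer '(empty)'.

Step 1: shift (. Stack=[(] ptr=1 lookahead=( remaining=[( id ) * num ) / id $]
Step 2: shift (. Stack=[( (] ptr=2 lookahead=id remaining=[id ) * num ) / id $]
Step 3: shift id. Stack=[( ( id] ptr=3 lookahead=) remaining=[) * num ) / id $]
Step 4: reduce F->id. Stack=[( ( F] ptr=3 lookahead=) remaining=[) * num ) / id $]
Step 5: reduce T->F. Stack=[( ( T] ptr=3 lookahead=) remaining=[) * num ) / id $]

Answer: ( ( T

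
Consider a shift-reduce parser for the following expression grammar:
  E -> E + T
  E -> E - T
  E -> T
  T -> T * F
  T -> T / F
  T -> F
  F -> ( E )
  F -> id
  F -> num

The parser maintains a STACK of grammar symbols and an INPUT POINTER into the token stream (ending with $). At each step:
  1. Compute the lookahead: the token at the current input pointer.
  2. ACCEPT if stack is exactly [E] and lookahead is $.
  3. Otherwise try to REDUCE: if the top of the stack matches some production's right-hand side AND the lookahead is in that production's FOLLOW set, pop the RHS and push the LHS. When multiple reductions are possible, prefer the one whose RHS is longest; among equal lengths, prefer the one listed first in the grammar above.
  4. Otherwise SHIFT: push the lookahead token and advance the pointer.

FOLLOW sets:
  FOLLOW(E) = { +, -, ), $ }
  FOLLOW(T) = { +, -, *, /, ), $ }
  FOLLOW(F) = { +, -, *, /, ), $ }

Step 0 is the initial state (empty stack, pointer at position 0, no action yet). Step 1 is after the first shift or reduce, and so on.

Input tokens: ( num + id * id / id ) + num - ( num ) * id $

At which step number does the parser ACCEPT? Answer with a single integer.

Step 1: shift (. Stack=[(] ptr=1 lookahead=num remaining=[num + id * id / id ) + num - ( num ) * id $]
Step 2: shift num. Stack=[( num] ptr=2 lookahead=+ remaining=[+ id * id / id ) + num - ( num ) * id $]
Step 3: reduce F->num. Stack=[( F] ptr=2 lookahead=+ remaining=[+ id * id / id ) + num - ( num ) * id $]
Step 4: reduce T->F. Stack=[( T] ptr=2 lookahead=+ remaining=[+ id * id / id ) + num - ( num ) * id $]
Step 5: reduce E->T. Stack=[( E] ptr=2 lookahead=+ remaining=[+ id * id / id ) + num - ( num ) * id $]
Step 6: shift +. Stack=[( E +] ptr=3 lookahead=id remaining=[id * id / id ) + num - ( num ) * id $]
Step 7: shift id. Stack=[( E + id] ptr=4 lookahead=* remaining=[* id / id ) + num - ( num ) * id $]
Step 8: reduce F->id. Stack=[( E + F] ptr=4 lookahead=* remaining=[* id / id ) + num - ( num ) * id $]
Step 9: reduce T->F. Stack=[( E + T] ptr=4 lookahead=* remaining=[* id / id ) + num - ( num ) * id $]
Step 10: shift *. Stack=[( E + T *] ptr=5 lookahead=id remaining=[id / id ) + num - ( num ) * id $]
Step 11: shift id. Stack=[( E + T * id] ptr=6 lookahead=/ remaining=[/ id ) + num - ( num ) * id $]
Step 12: reduce F->id. Stack=[( E + T * F] ptr=6 lookahead=/ remaining=[/ id ) + num - ( num ) * id $]
Step 13: reduce T->T * F. Stack=[( E + T] ptr=6 lookahead=/ remaining=[/ id ) + num - ( num ) * id $]
Step 14: shift /. Stack=[( E + T /] ptr=7 lookahead=id remaining=[id ) + num - ( num ) * id $]
Step 15: shift id. Stack=[( E + T / id] ptr=8 lookahead=) remaining=[) + num - ( num ) * id $]
Step 16: reduce F->id. Stack=[( E + T / F] ptr=8 lookahead=) remaining=[) + num - ( num ) * id $]
Step 17: reduce T->T / F. Stack=[( E + T] ptr=8 lookahead=) remaining=[) + num - ( num ) * id $]
Step 18: reduce E->E + T. Stack=[( E] ptr=8 lookahead=) remaining=[) + num - ( num ) * id $]
Step 19: shift ). Stack=[( E )] ptr=9 lookahead=+ remaining=[+ num - ( num ) * id $]
Step 20: reduce F->( E ). Stack=[F] ptr=9 lookahead=+ remaining=[+ num - ( num ) * id $]
Step 21: reduce T->F. Stack=[T] ptr=9 lookahead=+ remaining=[+ num - ( num ) * id $]
Step 22: reduce E->T. Stack=[E] ptr=9 lookahead=+ remaining=[+ num - ( num ) * id $]
Step 23: shift +. Stack=[E +] ptr=10 lookahead=num remaining=[num - ( num ) * id $]
Step 24: shift num. Stack=[E + num] ptr=11 lookahead=- remaining=[- ( num ) * id $]
Step 25: reduce F->num. Stack=[E + F] ptr=11 lookahead=- remaining=[- ( num ) * id $]
Step 26: reduce T->F. Stack=[E + T] ptr=11 lookahead=- remaining=[- ( num ) * id $]
Step 27: reduce E->E + T. Stack=[E] ptr=11 lookahead=- remaining=[- ( num ) * id $]
Step 28: shift -. Stack=[E -] ptr=12 lookahead=( remaining=[( num ) * id $]
Step 29: shift (. Stack=[E - (] ptr=13 lookahead=num remaining=[num ) * id $]
Step 30: shift num. Stack=[E - ( num] ptr=14 lookahead=) remaining=[) * id $]
Step 31: reduce F->num. Stack=[E - ( F] ptr=14 lookahead=) remaining=[) * id $]
Step 32: reduce T->F. Stack=[E - ( T] ptr=14 lookahead=) remaining=[) * id $]
Step 33: reduce E->T. Stack=[E - ( E] ptr=14 lookahead=) remaining=[) * id $]
Step 34: shift ). Stack=[E - ( E )] ptr=15 lookahead=* remaining=[* id $]
Step 35: reduce F->( E ). Stack=[E - F] ptr=15 lookahead=* remaining=[* id $]
Step 36: reduce T->F. Stack=[E - T] ptr=15 lookahead=* remaining=[* id $]
Step 37: shift *. Stack=[E - T *] ptr=16 lookahead=id remaining=[id $]
Step 38: shift id. Stack=[E - T * id] ptr=17 lookahead=$ remaining=[$]
Step 39: reduce F->id. Stack=[E - T * F] ptr=17 lookahead=$ remaining=[$]
Step 40: reduce T->T * F. Stack=[E - T] ptr=17 lookahead=$ remaining=[$]
Step 41: reduce E->E - T. Stack=[E] ptr=17 lookahead=$ remaining=[$]
Step 42: accept. Stack=[E] ptr=17 lookahead=$ remaining=[$]

Answer: 42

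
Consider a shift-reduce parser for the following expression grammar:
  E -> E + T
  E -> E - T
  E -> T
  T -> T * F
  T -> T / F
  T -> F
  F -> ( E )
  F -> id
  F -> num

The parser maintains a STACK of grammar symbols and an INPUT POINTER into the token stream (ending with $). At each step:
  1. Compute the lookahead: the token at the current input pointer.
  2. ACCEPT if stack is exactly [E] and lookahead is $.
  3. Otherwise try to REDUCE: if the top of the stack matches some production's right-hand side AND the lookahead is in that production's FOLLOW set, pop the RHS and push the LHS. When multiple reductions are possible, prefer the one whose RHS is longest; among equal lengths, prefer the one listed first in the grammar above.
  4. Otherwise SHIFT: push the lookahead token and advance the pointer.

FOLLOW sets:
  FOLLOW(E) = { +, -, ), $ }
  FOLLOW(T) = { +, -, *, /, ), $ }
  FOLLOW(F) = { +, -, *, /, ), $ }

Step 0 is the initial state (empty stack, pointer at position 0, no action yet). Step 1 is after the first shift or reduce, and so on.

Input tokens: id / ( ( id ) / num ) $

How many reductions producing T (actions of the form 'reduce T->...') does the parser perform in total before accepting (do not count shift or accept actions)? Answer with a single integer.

Step 1: shift id. Stack=[id] ptr=1 lookahead=/ remaining=[/ ( ( id ) / num ) $]
Step 2: reduce F->id. Stack=[F] ptr=1 lookahead=/ remaining=[/ ( ( id ) / num ) $]
Step 3: reduce T->F. Stack=[T] ptr=1 lookahead=/ remaining=[/ ( ( id ) / num ) $]
Step 4: shift /. Stack=[T /] ptr=2 lookahead=( remaining=[( ( id ) / num ) $]
Step 5: shift (. Stack=[T / (] ptr=3 lookahead=( remaining=[( id ) / num ) $]
Step 6: shift (. Stack=[T / ( (] ptr=4 lookahead=id remaining=[id ) / num ) $]
Step 7: shift id. Stack=[T / ( ( id] ptr=5 lookahead=) remaining=[) / num ) $]
Step 8: reduce F->id. Stack=[T / ( ( F] ptr=5 lookahead=) remaining=[) / num ) $]
Step 9: reduce T->F. Stack=[T / ( ( T] ptr=5 lookahead=) remaining=[) / num ) $]
Step 10: reduce E->T. Stack=[T / ( ( E] ptr=5 lookahead=) remaining=[) / num ) $]
Step 11: shift ). Stack=[T / ( ( E )] ptr=6 lookahead=/ remaining=[/ num ) $]
Step 12: reduce F->( E ). Stack=[T / ( F] ptr=6 lookahead=/ remaining=[/ num ) $]
Step 13: reduce T->F. Stack=[T / ( T] ptr=6 lookahead=/ remaining=[/ num ) $]
Step 14: shift /. Stack=[T / ( T /] ptr=7 lookahead=num remaining=[num ) $]
Step 15: shift num. Stack=[T / ( T / num] ptr=8 lookahead=) remaining=[) $]
Step 16: reduce F->num. Stack=[T / ( T / F] ptr=8 lookahead=) remaining=[) $]
Step 17: reduce T->T / F. Stack=[T / ( T] ptr=8 lookahead=) remaining=[) $]
Step 18: reduce E->T. Stack=[T / ( E] ptr=8 lookahead=) remaining=[) $]
Step 19: shift ). Stack=[T / ( E )] ptr=9 lookahead=$ remaining=[$]
Step 20: reduce F->( E ). Stack=[T / F] ptr=9 lookahead=$ remaining=[$]
Step 21: reduce T->T / F. Stack=[T] ptr=9 lookahead=$ remaining=[$]
Step 22: reduce E->T. Stack=[E] ptr=9 lookahead=$ remaining=[$]
Step 23: accept. Stack=[E] ptr=9 lookahead=$ remaining=[$]

Answer: 5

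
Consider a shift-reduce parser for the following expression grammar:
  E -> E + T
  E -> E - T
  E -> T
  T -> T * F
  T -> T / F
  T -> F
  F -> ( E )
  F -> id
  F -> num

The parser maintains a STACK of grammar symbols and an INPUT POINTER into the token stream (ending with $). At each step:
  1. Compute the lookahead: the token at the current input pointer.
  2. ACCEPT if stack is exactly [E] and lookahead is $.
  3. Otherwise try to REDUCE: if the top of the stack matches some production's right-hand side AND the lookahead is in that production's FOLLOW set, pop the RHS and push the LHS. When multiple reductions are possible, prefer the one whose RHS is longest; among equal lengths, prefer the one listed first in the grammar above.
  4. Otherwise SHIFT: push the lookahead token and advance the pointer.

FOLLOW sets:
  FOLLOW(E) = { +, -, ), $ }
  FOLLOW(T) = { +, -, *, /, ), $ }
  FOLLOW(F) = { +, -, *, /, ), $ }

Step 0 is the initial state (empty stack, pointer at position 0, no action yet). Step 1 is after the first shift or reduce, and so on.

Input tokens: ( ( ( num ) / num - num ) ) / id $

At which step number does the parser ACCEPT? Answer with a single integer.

Step 1: shift (. Stack=[(] ptr=1 lookahead=( remaining=[( ( num ) / num - num ) ) / id $]
Step 2: shift (. Stack=[( (] ptr=2 lookahead=( remaining=[( num ) / num - num ) ) / id $]
Step 3: shift (. Stack=[( ( (] ptr=3 lookahead=num remaining=[num ) / num - num ) ) / id $]
Step 4: shift num. Stack=[( ( ( num] ptr=4 lookahead=) remaining=[) / num - num ) ) / id $]
Step 5: reduce F->num. Stack=[( ( ( F] ptr=4 lookahead=) remaining=[) / num - num ) ) / id $]
Step 6: reduce T->F. Stack=[( ( ( T] ptr=4 lookahead=) remaining=[) / num - num ) ) / id $]
Step 7: reduce E->T. Stack=[( ( ( E] ptr=4 lookahead=) remaining=[) / num - num ) ) / id $]
Step 8: shift ). Stack=[( ( ( E )] ptr=5 lookahead=/ remaining=[/ num - num ) ) / id $]
Step 9: reduce F->( E ). Stack=[( ( F] ptr=5 lookahead=/ remaining=[/ num - num ) ) / id $]
Step 10: reduce T->F. Stack=[( ( T] ptr=5 lookahead=/ remaining=[/ num - num ) ) / id $]
Step 11: shift /. Stack=[( ( T /] ptr=6 lookahead=num remaining=[num - num ) ) / id $]
Step 12: shift num. Stack=[( ( T / num] ptr=7 lookahead=- remaining=[- num ) ) / id $]
Step 13: reduce F->num. Stack=[( ( T / F] ptr=7 lookahead=- remaining=[- num ) ) / id $]
Step 14: reduce T->T / F. Stack=[( ( T] ptr=7 lookahead=- remaining=[- num ) ) / id $]
Step 15: reduce E->T. Stack=[( ( E] ptr=7 lookahead=- remaining=[- num ) ) / id $]
Step 16: shift -. Stack=[( ( E -] ptr=8 lookahead=num remaining=[num ) ) / id $]
Step 17: shift num. Stack=[( ( E - num] ptr=9 lookahead=) remaining=[) ) / id $]
Step 18: reduce F->num. Stack=[( ( E - F] ptr=9 lookahead=) remaining=[) ) / id $]
Step 19: reduce T->F. Stack=[( ( E - T] ptr=9 lookahead=) remaining=[) ) / id $]
Step 20: reduce E->E - T. Stack=[( ( E] ptr=9 lookahead=) remaining=[) ) / id $]
Step 21: shift ). Stack=[( ( E )] ptr=10 lookahead=) remaining=[) / id $]
Step 22: reduce F->( E ). Stack=[( F] ptr=10 lookahead=) remaining=[) / id $]
Step 23: reduce T->F. Stack=[( T] ptr=10 lookahead=) remaining=[) / id $]
Step 24: reduce E->T. Stack=[( E] ptr=10 lookahead=) remaining=[) / id $]
Step 25: shift ). Stack=[( E )] ptr=11 lookahead=/ remaining=[/ id $]
Step 26: reduce F->( E ). Stack=[F] ptr=11 lookahead=/ remaining=[/ id $]
Step 27: reduce T->F. Stack=[T] ptr=11 lookahead=/ remaining=[/ id $]
Step 28: shift /. Stack=[T /] ptr=12 lookahead=id remaining=[id $]
Step 29: shift id. Stack=[T / id] ptr=13 lookahead=$ remaining=[$]
Step 30: reduce F->id. Stack=[T / F] ptr=13 lookahead=$ remaining=[$]
Step 31: reduce T->T / F. Stack=[T] ptr=13 lookahead=$ remaining=[$]
Step 32: reduce E->T. Stack=[E] ptr=13 lookahead=$ remaining=[$]
Step 33: accept. Stack=[E] ptr=13 lookahead=$ remaining=[$]

Answer: 33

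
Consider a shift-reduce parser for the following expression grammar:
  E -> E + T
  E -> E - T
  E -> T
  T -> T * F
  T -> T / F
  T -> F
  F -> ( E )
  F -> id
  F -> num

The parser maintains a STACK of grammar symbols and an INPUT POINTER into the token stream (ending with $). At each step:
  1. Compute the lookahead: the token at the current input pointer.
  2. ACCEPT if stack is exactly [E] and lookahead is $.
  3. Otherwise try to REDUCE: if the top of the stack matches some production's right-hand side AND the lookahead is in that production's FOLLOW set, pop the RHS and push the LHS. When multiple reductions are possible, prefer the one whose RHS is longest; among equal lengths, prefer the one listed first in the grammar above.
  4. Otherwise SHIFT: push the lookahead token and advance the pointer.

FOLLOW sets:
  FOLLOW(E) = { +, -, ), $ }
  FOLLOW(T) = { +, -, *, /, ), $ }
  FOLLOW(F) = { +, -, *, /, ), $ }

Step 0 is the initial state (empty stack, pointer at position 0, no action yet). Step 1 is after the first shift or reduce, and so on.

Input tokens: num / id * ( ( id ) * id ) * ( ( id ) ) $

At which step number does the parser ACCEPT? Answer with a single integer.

Answer: 41

Derivation:
Step 1: shift num. Stack=[num] ptr=1 lookahead=/ remaining=[/ id * ( ( id ) * id ) * ( ( id ) ) $]
Step 2: reduce F->num. Stack=[F] ptr=1 lookahead=/ remaining=[/ id * ( ( id ) * id ) * ( ( id ) ) $]
Step 3: reduce T->F. Stack=[T] ptr=1 lookahead=/ remaining=[/ id * ( ( id ) * id ) * ( ( id ) ) $]
Step 4: shift /. Stack=[T /] ptr=2 lookahead=id remaining=[id * ( ( id ) * id ) * ( ( id ) ) $]
Step 5: shift id. Stack=[T / id] ptr=3 lookahead=* remaining=[* ( ( id ) * id ) * ( ( id ) ) $]
Step 6: reduce F->id. Stack=[T / F] ptr=3 lookahead=* remaining=[* ( ( id ) * id ) * ( ( id ) ) $]
Step 7: reduce T->T / F. Stack=[T] ptr=3 lookahead=* remaining=[* ( ( id ) * id ) * ( ( id ) ) $]
Step 8: shift *. Stack=[T *] ptr=4 lookahead=( remaining=[( ( id ) * id ) * ( ( id ) ) $]
Step 9: shift (. Stack=[T * (] ptr=5 lookahead=( remaining=[( id ) * id ) * ( ( id ) ) $]
Step 10: shift (. Stack=[T * ( (] ptr=6 lookahead=id remaining=[id ) * id ) * ( ( id ) ) $]
Step 11: shift id. Stack=[T * ( ( id] ptr=7 lookahead=) remaining=[) * id ) * ( ( id ) ) $]
Step 12: reduce F->id. Stack=[T * ( ( F] ptr=7 lookahead=) remaining=[) * id ) * ( ( id ) ) $]
Step 13: reduce T->F. Stack=[T * ( ( T] ptr=7 lookahead=) remaining=[) * id ) * ( ( id ) ) $]
Step 14: reduce E->T. Stack=[T * ( ( E] ptr=7 lookahead=) remaining=[) * id ) * ( ( id ) ) $]
Step 15: shift ). Stack=[T * ( ( E )] ptr=8 lookahead=* remaining=[* id ) * ( ( id ) ) $]
Step 16: reduce F->( E ). Stack=[T * ( F] ptr=8 lookahead=* remaining=[* id ) * ( ( id ) ) $]
Step 17: reduce T->F. Stack=[T * ( T] ptr=8 lookahead=* remaining=[* id ) * ( ( id ) ) $]
Step 18: shift *. Stack=[T * ( T *] ptr=9 lookahead=id remaining=[id ) * ( ( id ) ) $]
Step 19: shift id. Stack=[T * ( T * id] ptr=10 lookahead=) remaining=[) * ( ( id ) ) $]
Step 20: reduce F->id. Stack=[T * ( T * F] ptr=10 lookahead=) remaining=[) * ( ( id ) ) $]
Step 21: reduce T->T * F. Stack=[T * ( T] ptr=10 lookahead=) remaining=[) * ( ( id ) ) $]
Step 22: reduce E->T. Stack=[T * ( E] ptr=10 lookahead=) remaining=[) * ( ( id ) ) $]
Step 23: shift ). Stack=[T * ( E )] ptr=11 lookahead=* remaining=[* ( ( id ) ) $]
Step 24: reduce F->( E ). Stack=[T * F] ptr=11 lookahead=* remaining=[* ( ( id ) ) $]
Step 25: reduce T->T * F. Stack=[T] ptr=11 lookahead=* remaining=[* ( ( id ) ) $]
Step 26: shift *. Stack=[T *] ptr=12 lookahead=( remaining=[( ( id ) ) $]
Step 27: shift (. Stack=[T * (] ptr=13 lookahead=( remaining=[( id ) ) $]
Step 28: shift (. Stack=[T * ( (] ptr=14 lookahead=id remaining=[id ) ) $]
Step 29: shift id. Stack=[T * ( ( id] ptr=15 lookahead=) remaining=[) ) $]
Step 30: reduce F->id. Stack=[T * ( ( F] ptr=15 lookahead=) remaining=[) ) $]
Step 31: reduce T->F. Stack=[T * ( ( T] ptr=15 lookahead=) remaining=[) ) $]
Step 32: reduce E->T. Stack=[T * ( ( E] ptr=15 lookahead=) remaining=[) ) $]
Step 33: shift ). Stack=[T * ( ( E )] ptr=16 lookahead=) remaining=[) $]
Step 34: reduce F->( E ). Stack=[T * ( F] ptr=16 lookahead=) remaining=[) $]
Step 35: reduce T->F. Stack=[T * ( T] ptr=16 lookahead=) remaining=[) $]
Step 36: reduce E->T. Stack=[T * ( E] ptr=16 lookahead=) remaining=[) $]
Step 37: shift ). Stack=[T * ( E )] ptr=17 lookahead=$ remaining=[$]
Step 38: reduce F->( E ). Stack=[T * F] ptr=17 lookahead=$ remaining=[$]
Step 39: reduce T->T * F. Stack=[T] ptr=17 lookahead=$ remaining=[$]
Step 40: reduce E->T. Stack=[E] ptr=17 lookahead=$ remaining=[$]
Step 41: accept. Stack=[E] ptr=17 lookahead=$ remaining=[$]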